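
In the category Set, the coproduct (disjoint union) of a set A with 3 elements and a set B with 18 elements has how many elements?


In Set, the coproduct A + B is the disjoint union.
|A + B| = |A| + |B| = 3 + 18 = 21

21


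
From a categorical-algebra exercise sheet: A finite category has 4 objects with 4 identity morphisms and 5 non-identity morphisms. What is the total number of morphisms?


Each object has an identity morphism, giving 4 identities.
Adding the 5 non-identity morphisms:
Total = 4 + 5 = 9

9


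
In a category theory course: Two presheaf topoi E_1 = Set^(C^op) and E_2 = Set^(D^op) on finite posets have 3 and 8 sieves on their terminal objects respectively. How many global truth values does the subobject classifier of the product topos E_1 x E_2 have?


In a product of presheaf topoi E_1 x E_2, the subobject classifier
is Omega = Omega_1 x Omega_2 (componentwise), so
|Omega(top)| = |Omega_1(top_1)| * |Omega_2(top_2)|.
= 3 * 8 = 24.

24


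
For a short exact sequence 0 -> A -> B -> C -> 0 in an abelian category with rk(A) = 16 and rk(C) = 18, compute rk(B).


For a short exact sequence 0 -> A -> B -> C -> 0,
rank is additive: rank(B) = rank(A) + rank(C).
rank(B) = 16 + 18 = 34

34


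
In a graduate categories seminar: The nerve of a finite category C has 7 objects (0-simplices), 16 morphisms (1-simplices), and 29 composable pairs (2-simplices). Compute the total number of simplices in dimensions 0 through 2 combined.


The 2-skeleton of the nerve N(C) consists of simplices in dimensions 0, 1, 2:
  |N(C)_0| = 7 (objects)
  |N(C)_1| = 16 (morphisms)
  |N(C)_2| = 29 (composable pairs)
Total = 7 + 16 + 29 = 52

52


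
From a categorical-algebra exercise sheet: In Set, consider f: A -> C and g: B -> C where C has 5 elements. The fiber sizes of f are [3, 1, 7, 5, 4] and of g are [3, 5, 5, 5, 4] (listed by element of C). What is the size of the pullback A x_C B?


The pullback A x_C B consists of pairs (a, b) with f(a) = g(b).
For each element c in C, the fiber product has |f^-1(c)| * |g^-1(c)| elements.
Summing over C: 3 * 3 + 1 * 5 + 7 * 5 + 5 * 5 + 4 * 4
= 9 + 5 + 35 + 25 + 16 = 90

90


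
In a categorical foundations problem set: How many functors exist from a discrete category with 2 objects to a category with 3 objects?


A functor from a discrete category C to D is determined by
where each object maps. Each of the 2 objects of C can map
to any of the 3 objects of D independently.
Number of functors = 3^2 = 9

9


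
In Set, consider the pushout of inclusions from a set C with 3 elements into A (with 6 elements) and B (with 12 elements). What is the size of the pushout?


The pushout A +_C B identifies the images of C in A and B.
|A +_C B| = |A| + |B| - |C| (for injections).
= 6 + 12 - 3 = 15

15


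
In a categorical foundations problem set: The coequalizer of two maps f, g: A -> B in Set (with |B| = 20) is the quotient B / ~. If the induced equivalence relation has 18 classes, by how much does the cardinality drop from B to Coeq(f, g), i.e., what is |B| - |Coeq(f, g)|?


The coequalizer Coeq(f, g) = B / ~ has one element per equivalence class.
|B| = 20, |Coeq(f, g)| = 18.
|B| - |Coeq(f, g)| = 20 - 18 = 2.

2


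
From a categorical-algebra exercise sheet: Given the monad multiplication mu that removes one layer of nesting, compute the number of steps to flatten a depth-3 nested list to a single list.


Each application of mu: T^2 -> T removes one layer of nesting.
Starting at depth 3 (i.e., T^3(X)), we need to reach T(X).
Number of mu applications = 3 - 1 = 2

2


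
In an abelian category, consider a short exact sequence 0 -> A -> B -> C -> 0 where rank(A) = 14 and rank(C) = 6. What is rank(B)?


For a short exact sequence 0 -> A -> B -> C -> 0,
rank is additive: rank(B) = rank(A) + rank(C).
rank(B) = 14 + 6 = 20

20


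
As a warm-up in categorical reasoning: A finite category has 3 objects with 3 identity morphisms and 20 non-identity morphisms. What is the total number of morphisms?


Each object has an identity morphism, giving 3 identities.
Adding the 20 non-identity morphisms:
Total = 3 + 20 = 23

23


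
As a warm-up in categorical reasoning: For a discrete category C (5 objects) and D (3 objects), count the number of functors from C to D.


A functor from a discrete category C to D is determined by
where each object maps. Each of the 5 objects of C can map
to any of the 3 objects of D independently.
Number of functors = 3^5 = 243

243


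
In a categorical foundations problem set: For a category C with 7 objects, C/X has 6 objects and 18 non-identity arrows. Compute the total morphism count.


In the slice category C/X, objects are morphisms to X.
Identity morphisms: 6 (one per object of C/X).
Non-identity morphisms: 18.
Total = 6 + 18 = 24

24


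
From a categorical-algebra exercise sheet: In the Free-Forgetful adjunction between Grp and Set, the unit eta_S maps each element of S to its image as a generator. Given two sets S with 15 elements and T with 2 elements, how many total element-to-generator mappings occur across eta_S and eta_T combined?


The unit eta_X: X -> U(F(X)) of the Free-Forgetful adjunction
maps each element of X to a generator of F(X). For X = S + T (disjoint
union in Set), |S + T| = |S| + |T|.
Total mappings = 15 + 2 = 17.

17


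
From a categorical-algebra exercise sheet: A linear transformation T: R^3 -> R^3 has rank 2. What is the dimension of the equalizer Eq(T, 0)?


The equalizer of f and the zero map is ker(f).
By the rank-nullity theorem: dim(ker(f)) = dim(domain) - rank(f).
dim(ker(f)) = 3 - 2 = 1

1


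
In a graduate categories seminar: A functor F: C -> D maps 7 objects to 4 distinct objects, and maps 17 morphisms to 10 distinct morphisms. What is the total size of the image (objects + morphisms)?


The image of F consists of distinct objects and distinct morphisms.
|Im(F)| on objects = 4
|Im(F)| on morphisms = 10
Total image cardinality = 4 + 10 = 14

14


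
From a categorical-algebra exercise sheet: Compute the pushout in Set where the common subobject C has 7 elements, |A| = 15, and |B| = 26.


The pushout A +_C B identifies the images of C in A and B.
|A +_C B| = |A| + |B| - |C| (for injections).
= 15 + 26 - 7 = 34

34


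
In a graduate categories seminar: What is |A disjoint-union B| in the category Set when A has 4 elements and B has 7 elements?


In Set, the coproduct A + B is the disjoint union.
|A + B| = |A| + |B| = 4 + 7 = 11

11


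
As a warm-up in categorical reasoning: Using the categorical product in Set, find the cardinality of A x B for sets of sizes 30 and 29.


In Set, the product A x B is the Cartesian product.
By the universal property, |A x B| = |A| * |B|.
|A x B| = 30 * 29 = 870

870


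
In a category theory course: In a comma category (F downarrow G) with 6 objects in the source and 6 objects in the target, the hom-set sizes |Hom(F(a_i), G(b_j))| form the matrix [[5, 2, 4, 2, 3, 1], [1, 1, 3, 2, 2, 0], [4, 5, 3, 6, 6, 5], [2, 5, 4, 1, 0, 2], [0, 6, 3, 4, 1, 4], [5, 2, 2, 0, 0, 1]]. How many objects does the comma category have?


Objects of (F downarrow G) are triples (a, b, h: F(a)->G(b)).
The count equals the sum of all entries in the hom-matrix.
sum(row 0) = 17
sum(row 1) = 9
sum(row 2) = 29
sum(row 3) = 14
sum(row 4) = 18
sum(row 5) = 10
Grand total = 97

97


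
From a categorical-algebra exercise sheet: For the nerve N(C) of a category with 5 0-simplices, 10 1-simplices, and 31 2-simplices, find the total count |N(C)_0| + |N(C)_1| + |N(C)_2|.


The 2-skeleton of the nerve N(C) consists of simplices in dimensions 0, 1, 2:
  |N(C)_0| = 5 (objects)
  |N(C)_1| = 10 (morphisms)
  |N(C)_2| = 31 (composable pairs)
Total = 5 + 10 + 31 = 46

46


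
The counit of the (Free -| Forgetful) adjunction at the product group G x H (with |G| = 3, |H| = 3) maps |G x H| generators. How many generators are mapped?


The counit epsilon_K: F(U(K)) -> K of the Free-Forgetful adjunction
maps |K| generators of F(U(K)) into K. For K = G x H (the product group),
|G x H| = |G| * |H|.
Total generators mapped = 3 * 3 = 9.

9


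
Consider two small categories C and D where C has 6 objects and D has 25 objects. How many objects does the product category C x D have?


The product category C x D has objects that are pairs (c, d).
Number of pairs = |Ob(C)| * |Ob(D)| = 6 * 25 = 150

150


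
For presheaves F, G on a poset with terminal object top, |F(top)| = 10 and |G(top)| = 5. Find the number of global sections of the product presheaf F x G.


Global sections of a presheaf on a poset with terminal top satisfy
Gamma(H) ~ H(top). Presheaves admit pointwise products, so
(F x G)(top) = F(top) x G(top) (Cartesian product).
|Gamma(F x G)| = |F(top)| * |G(top)| = 10 * 5 = 50.

50


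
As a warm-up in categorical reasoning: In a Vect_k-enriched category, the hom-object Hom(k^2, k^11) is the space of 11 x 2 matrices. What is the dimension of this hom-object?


In Vect-enriched categories, Hom(k^n, k^m) is the space of m x n matrices.
dim(Hom(k^2, k^11)) = 11 * 2 = 22

22


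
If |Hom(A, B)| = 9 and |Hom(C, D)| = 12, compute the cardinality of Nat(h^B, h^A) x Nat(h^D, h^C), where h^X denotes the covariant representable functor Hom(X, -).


By the Yoneda lemma, Nat(h^B, h^A) is isomorphic to Hom(A, B),
so |Nat(h^B, h^A)| = |Hom(A, B)| and |Nat(h^D, h^C)| = |Hom(C, D)|.
|Hom(A, B)| = 9, |Hom(C, D)| = 12.
|Nat(h^B, h^A) x Nat(h^D, h^C)| = 9 * 12 = 108

108


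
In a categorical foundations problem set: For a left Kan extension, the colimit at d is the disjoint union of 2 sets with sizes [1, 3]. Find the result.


Pointwise, the left Kan extension (Lan_F H)(d) is the colimit, indexed
by the comma category (F downarrow d), of H composed with the
projection (F downarrow d) -> C. Here that colimit is given
as a coproduct (disjoint union) of sets, so its cardinality is the
sum of the sizes of the summands.
Coproduct of sets with sizes: 1 + 3
= 4

4


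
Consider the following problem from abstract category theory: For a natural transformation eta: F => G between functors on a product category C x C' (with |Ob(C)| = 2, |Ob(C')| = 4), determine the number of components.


A natural transformation eta: F => G assigns one component morphism per
object of the domain category.
The domain is the product category C x C', so
|Ob(C x C')| = |Ob(C)| * |Ob(C')| = 2 * 4 = 8.
Therefore eta has 8 component morphisms.

8


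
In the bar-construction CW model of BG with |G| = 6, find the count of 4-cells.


In the bar-construction CW model of BG, the n-cells are indexed by
n-tuples [g_1|...|g_n] of non-identity elements of G (degenerate
simplices with some g_i = e do not contribute cells), so there are
(|G| - 1)^n n-cells.
For dim = 4 with |G| = 6:
cells = (6 - 1)^4 = 5^4 = 625

625


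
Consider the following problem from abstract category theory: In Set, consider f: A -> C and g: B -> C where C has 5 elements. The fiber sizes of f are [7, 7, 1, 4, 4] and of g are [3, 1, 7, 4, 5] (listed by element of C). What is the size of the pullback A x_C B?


The pullback A x_C B consists of pairs (a, b) with f(a) = g(b).
For each element c in C, the fiber product has |f^-1(c)| * |g^-1(c)| elements.
Summing over C: 7 * 3 + 7 * 1 + 1 * 7 + 4 * 4 + 4 * 5
= 21 + 7 + 7 + 16 + 20 = 71

71


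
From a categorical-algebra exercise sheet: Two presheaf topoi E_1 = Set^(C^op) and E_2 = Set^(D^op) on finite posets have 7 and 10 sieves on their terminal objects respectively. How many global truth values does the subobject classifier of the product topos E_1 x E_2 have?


In a product of presheaf topoi E_1 x E_2, the subobject classifier
is Omega = Omega_1 x Omega_2 (componentwise), so
|Omega(top)| = |Omega_1(top_1)| * |Omega_2(top_2)|.
= 7 * 10 = 70.

70


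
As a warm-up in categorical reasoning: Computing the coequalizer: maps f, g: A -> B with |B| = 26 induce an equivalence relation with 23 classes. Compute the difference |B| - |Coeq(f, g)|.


The coequalizer Coeq(f, g) = B / ~ has one element per equivalence class.
|B| = 26, |Coeq(f, g)| = 23.
|B| - |Coeq(f, g)| = 26 - 23 = 3.

3


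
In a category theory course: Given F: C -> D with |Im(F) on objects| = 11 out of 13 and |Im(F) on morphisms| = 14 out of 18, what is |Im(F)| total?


The image of F consists of distinct objects and distinct morphisms.
|Im(F)| on objects = 11
|Im(F)| on morphisms = 14
Total image cardinality = 11 + 14 = 25

25


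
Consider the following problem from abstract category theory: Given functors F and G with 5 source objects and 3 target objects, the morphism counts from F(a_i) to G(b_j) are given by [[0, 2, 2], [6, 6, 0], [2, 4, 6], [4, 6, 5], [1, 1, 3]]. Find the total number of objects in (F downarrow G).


Objects of (F downarrow G) are triples (a, b, h: F(a)->G(b)).
The count equals the sum of all entries in the hom-matrix.
sum(row 0) = 4
sum(row 1) = 12
sum(row 2) = 12
sum(row 3) = 15
sum(row 4) = 5
Grand total = 48

48


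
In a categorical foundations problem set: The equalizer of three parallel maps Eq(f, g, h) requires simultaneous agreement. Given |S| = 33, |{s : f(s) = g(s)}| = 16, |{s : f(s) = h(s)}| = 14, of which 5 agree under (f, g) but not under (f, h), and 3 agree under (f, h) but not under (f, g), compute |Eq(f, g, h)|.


Eq(f, g, h) is the triple-agreement set: points in S where all three
maps take the same value. Using inclusion-exclusion on the pairwise data:
Pair (f, g) agrees on 16 points; pair (f, h) on 14 points.
Points agreeing under (f, g) but not (f, h) = 5; under (f, h) but not (f, g) = 3.
Triple-agreement = agreement-in-(f, g) minus points that agree under (f, g) but not (f, h):
|Eq(f, g, h)| = 16 - 5 = 11
(cross-check via (f, h): 14 - 3 = 11.)

11


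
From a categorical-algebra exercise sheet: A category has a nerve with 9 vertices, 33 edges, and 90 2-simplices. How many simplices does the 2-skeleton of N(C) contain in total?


The 2-skeleton of the nerve N(C) consists of simplices in dimensions 0, 1, 2:
  |N(C)_0| = 9 (objects)
  |N(C)_1| = 33 (morphisms)
  |N(C)_2| = 90 (composable pairs)
Total = 9 + 33 + 90 = 132

132


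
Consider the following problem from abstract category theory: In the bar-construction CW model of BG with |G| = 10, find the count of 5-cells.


In the bar-construction CW model of BG, the n-cells are indexed by
n-tuples [g_1|...|g_n] of non-identity elements of G (degenerate
simplices with some g_i = e do not contribute cells), so there are
(|G| - 1)^n n-cells.
For dim = 5 with |G| = 10:
cells = (10 - 1)^5 = 9^5 = 59049

59049


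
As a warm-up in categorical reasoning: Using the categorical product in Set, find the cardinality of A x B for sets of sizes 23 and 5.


In Set, the product A x B is the Cartesian product.
By the universal property, |A x B| = |A| * |B|.
|A x B| = 23 * 5 = 115

115


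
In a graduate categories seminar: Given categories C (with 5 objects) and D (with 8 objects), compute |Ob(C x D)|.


The product category C x D has objects that are pairs (c, d).
Number of pairs = |Ob(C)| * |Ob(D)| = 5 * 8 = 40

40


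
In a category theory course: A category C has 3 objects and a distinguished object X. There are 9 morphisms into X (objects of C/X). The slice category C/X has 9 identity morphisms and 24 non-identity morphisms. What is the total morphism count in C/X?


In the slice category C/X, objects are morphisms to X.
Identity morphisms: 9 (one per object of C/X).
Non-identity morphisms: 24.
Total = 9 + 24 = 33

33


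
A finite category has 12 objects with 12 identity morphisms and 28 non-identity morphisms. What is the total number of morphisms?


Each object has an identity morphism, giving 12 identities.
Adding the 28 non-identity morphisms:
Total = 12 + 28 = 40

40


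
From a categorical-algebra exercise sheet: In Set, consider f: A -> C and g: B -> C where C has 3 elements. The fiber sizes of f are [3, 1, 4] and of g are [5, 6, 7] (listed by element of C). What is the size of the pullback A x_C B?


The pullback A x_C B consists of pairs (a, b) with f(a) = g(b).
For each element c in C, the fiber product has |f^-1(c)| * |g^-1(c)| elements.
Summing over C: 3 * 5 + 1 * 6 + 4 * 7
= 15 + 6 + 28 = 49

49


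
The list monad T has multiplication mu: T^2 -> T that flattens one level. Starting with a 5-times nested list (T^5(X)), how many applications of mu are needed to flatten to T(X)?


Each application of mu: T^2 -> T removes one layer of nesting.
Starting at depth 5 (i.e., T^5(X)), we need to reach T(X).
Number of mu applications = 5 - 1 = 4

4


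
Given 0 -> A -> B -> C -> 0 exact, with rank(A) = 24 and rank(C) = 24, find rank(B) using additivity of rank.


For a short exact sequence 0 -> A -> B -> C -> 0,
rank is additive: rank(B) = rank(A) + rank(C).
rank(B) = 24 + 24 = 48

48


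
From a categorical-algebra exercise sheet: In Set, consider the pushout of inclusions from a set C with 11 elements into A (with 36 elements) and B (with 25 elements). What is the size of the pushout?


The pushout A +_C B identifies the images of C in A and B.
|A +_C B| = |A| + |B| - |C| (for injections).
= 36 + 25 - 11 = 50

50


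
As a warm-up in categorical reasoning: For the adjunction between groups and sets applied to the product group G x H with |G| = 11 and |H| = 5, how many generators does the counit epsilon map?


The counit epsilon_K: F(U(K)) -> K of the Free-Forgetful adjunction
maps |K| generators of F(U(K)) into K. For K = G x H (the product group),
|G x H| = |G| * |H|.
Total generators mapped = 11 * 5 = 55.

55


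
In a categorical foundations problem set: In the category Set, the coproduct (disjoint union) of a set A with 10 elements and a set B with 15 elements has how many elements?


In Set, the coproduct A + B is the disjoint union.
|A + B| = |A| + |B| = 10 + 15 = 25

25


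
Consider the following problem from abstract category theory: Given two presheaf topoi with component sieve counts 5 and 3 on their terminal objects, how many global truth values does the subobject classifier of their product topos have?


In a product of presheaf topoi E_1 x E_2, the subobject classifier
is Omega = Omega_1 x Omega_2 (componentwise), so
|Omega(top)| = |Omega_1(top_1)| * |Omega_2(top_2)|.
= 5 * 3 = 15.

15


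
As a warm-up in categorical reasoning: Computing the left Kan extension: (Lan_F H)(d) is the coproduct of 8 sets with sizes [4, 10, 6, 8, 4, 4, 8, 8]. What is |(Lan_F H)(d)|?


Pointwise, the left Kan extension (Lan_F H)(d) is the colimit, indexed
by the comma category (F downarrow d), of H composed with the
projection (F downarrow d) -> C. Here that colimit is given
as a coproduct (disjoint union) of sets, so its cardinality is the
sum of the sizes of the summands.
Coproduct of sets with sizes: 4 + 10 + 6 + 8 + 4 + 4 + 8 + 8
= 52

52


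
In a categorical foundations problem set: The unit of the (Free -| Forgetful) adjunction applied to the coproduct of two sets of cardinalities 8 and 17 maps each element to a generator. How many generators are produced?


The unit eta_X: X -> U(F(X)) of the Free-Forgetful adjunction
maps each element of X to a generator of F(X). For X = S + T (disjoint
union in Set), |S + T| = |S| + |T|.
Total mappings = 8 + 17 = 25.

25


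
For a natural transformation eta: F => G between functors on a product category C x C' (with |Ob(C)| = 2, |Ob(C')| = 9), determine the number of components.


A natural transformation eta: F => G assigns one component morphism per
object of the domain category.
The domain is the product category C x C', so
|Ob(C x C')| = |Ob(C)| * |Ob(C')| = 2 * 9 = 18.
Therefore eta has 18 component morphisms.

18


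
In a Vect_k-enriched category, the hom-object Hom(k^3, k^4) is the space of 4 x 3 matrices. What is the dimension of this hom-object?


In Vect-enriched categories, Hom(k^n, k^m) is the space of m x n matrices.
dim(Hom(k^3, k^4)) = 4 * 3 = 12

12


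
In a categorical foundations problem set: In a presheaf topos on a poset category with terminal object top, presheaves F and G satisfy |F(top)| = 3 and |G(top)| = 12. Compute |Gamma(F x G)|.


Global sections of a presheaf on a poset with terminal top satisfy
Gamma(H) ~ H(top). Presheaves admit pointwise products, so
(F x G)(top) = F(top) x G(top) (Cartesian product).
|Gamma(F x G)| = |F(top)| * |G(top)| = 3 * 12 = 36.

36


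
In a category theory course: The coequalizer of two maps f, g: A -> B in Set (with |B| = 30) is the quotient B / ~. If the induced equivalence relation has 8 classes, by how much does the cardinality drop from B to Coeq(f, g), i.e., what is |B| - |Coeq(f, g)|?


The coequalizer Coeq(f, g) = B / ~ has one element per equivalence class.
|B| = 30, |Coeq(f, g)| = 8.
|B| - |Coeq(f, g)| = 30 - 8 = 22.

22


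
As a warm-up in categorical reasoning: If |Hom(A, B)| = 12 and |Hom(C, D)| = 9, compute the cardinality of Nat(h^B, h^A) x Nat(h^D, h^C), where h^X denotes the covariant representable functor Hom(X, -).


By the Yoneda lemma, Nat(h^B, h^A) is isomorphic to Hom(A, B),
so |Nat(h^B, h^A)| = |Hom(A, B)| and |Nat(h^D, h^C)| = |Hom(C, D)|.
|Hom(A, B)| = 12, |Hom(C, D)| = 9.
|Nat(h^B, h^A) x Nat(h^D, h^C)| = 12 * 9 = 108

108


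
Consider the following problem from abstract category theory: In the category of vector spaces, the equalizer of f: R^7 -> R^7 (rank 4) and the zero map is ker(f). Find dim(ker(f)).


The equalizer of f and the zero map is ker(f).
By the rank-nullity theorem: dim(ker(f)) = dim(domain) - rank(f).
dim(ker(f)) = 7 - 4 = 3

3


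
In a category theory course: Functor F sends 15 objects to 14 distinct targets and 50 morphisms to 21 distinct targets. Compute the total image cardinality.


The image of F consists of distinct objects and distinct morphisms.
|Im(F)| on objects = 14
|Im(F)| on morphisms = 21
Total image cardinality = 14 + 21 = 35

35


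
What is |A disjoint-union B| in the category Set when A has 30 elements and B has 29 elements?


In Set, the coproduct A + B is the disjoint union.
|A + B| = |A| + |B| = 30 + 29 = 59

59


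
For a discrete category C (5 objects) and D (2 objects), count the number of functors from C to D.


A functor from a discrete category C to D is determined by
where each object maps. Each of the 5 objects of C can map
to any of the 2 objects of D independently.
Number of functors = 2^5 = 32

32


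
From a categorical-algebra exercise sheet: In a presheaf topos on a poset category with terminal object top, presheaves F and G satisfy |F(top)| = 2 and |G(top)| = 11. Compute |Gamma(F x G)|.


Global sections of a presheaf on a poset with terminal top satisfy
Gamma(H) ~ H(top). Presheaves admit pointwise products, so
(F x G)(top) = F(top) x G(top) (Cartesian product).
|Gamma(F x G)| = |F(top)| * |G(top)| = 2 * 11 = 22.

22


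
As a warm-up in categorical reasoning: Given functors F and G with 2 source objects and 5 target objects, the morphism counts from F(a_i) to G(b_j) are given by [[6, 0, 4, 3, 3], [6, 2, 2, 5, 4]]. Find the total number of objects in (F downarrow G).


Objects of (F downarrow G) are triples (a, b, h: F(a)->G(b)).
The count equals the sum of all entries in the hom-matrix.
sum(row 0) = 16
sum(row 1) = 19
Grand total = 35

35


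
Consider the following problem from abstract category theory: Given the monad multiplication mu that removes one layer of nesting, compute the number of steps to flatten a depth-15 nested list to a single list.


Each application of mu: T^2 -> T removes one layer of nesting.
Starting at depth 15 (i.e., T^15(X)), we need to reach T(X).
Number of mu applications = 15 - 1 = 14

14


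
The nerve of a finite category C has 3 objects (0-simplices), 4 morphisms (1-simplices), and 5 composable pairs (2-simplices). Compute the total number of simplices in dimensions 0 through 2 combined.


The 2-skeleton of the nerve N(C) consists of simplices in dimensions 0, 1, 2:
  |N(C)_0| = 3 (objects)
  |N(C)_1| = 4 (morphisms)
  |N(C)_2| = 5 (composable pairs)
Total = 3 + 4 + 5 = 12

12


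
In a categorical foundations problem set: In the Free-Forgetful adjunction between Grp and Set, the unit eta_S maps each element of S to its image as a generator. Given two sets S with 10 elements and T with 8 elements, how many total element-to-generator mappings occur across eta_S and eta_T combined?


The unit eta_X: X -> U(F(X)) of the Free-Forgetful adjunction
maps each element of X to a generator of F(X). For X = S + T (disjoint
union in Set), |S + T| = |S| + |T|.
Total mappings = 10 + 8 = 18.

18


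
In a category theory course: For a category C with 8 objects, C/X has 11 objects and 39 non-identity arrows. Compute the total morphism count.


In the slice category C/X, objects are morphisms to X.
Identity morphisms: 11 (one per object of C/X).
Non-identity morphisms: 39.
Total = 11 + 39 = 50

50


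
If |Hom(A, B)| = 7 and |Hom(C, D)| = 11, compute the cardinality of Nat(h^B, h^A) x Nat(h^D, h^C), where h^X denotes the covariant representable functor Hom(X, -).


By the Yoneda lemma, Nat(h^B, h^A) is isomorphic to Hom(A, B),
so |Nat(h^B, h^A)| = |Hom(A, B)| and |Nat(h^D, h^C)| = |Hom(C, D)|.
|Hom(A, B)| = 7, |Hom(C, D)| = 11.
|Nat(h^B, h^A) x Nat(h^D, h^C)| = 7 * 11 = 77

77


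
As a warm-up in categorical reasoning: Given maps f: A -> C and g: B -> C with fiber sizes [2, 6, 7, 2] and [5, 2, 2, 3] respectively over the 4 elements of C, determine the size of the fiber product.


The pullback A x_C B consists of pairs (a, b) with f(a) = g(b).
For each element c in C, the fiber product has |f^-1(c)| * |g^-1(c)| elements.
Summing over C: 2 * 5 + 6 * 2 + 7 * 2 + 2 * 3
= 10 + 12 + 14 + 6 = 42

42


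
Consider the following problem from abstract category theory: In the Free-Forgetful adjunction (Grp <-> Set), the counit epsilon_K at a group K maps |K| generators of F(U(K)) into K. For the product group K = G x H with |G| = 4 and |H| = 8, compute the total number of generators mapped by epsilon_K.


The counit epsilon_K: F(U(K)) -> K of the Free-Forgetful adjunction
maps |K| generators of F(U(K)) into K. For K = G x H (the product group),
|G x H| = |G| * |H|.
Total generators mapped = 4 * 8 = 32.

32


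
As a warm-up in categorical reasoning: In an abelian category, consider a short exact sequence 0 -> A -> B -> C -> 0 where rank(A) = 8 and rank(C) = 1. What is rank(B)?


For a short exact sequence 0 -> A -> B -> C -> 0,
rank is additive: rank(B) = rank(A) + rank(C).
rank(B) = 8 + 1 = 9

9


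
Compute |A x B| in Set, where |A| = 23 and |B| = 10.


In Set, the product A x B is the Cartesian product.
By the universal property, |A x B| = |A| * |B|.
|A x B| = 23 * 10 = 230

230


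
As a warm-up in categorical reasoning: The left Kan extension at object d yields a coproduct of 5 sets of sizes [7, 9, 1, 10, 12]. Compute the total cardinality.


Pointwise, the left Kan extension (Lan_F H)(d) is the colimit, indexed
by the comma category (F downarrow d), of H composed with the
projection (F downarrow d) -> C. Here that colimit is given
as a coproduct (disjoint union) of sets, so its cardinality is the
sum of the sizes of the summands.
Coproduct of sets with sizes: 7 + 9 + 1 + 10 + 12
= 39

39


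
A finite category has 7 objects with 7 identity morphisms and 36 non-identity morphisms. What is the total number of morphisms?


Each object has an identity morphism, giving 7 identities.
Adding the 36 non-identity morphisms:
Total = 7 + 36 = 43

43


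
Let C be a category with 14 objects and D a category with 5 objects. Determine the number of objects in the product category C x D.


The product category C x D has objects that are pairs (c, d).
Number of pairs = |Ob(C)| * |Ob(D)| = 14 * 5 = 70

70


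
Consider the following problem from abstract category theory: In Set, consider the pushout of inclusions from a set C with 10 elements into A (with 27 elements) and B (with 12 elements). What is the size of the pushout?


The pushout A +_C B identifies the images of C in A and B.
|A +_C B| = |A| + |B| - |C| (for injections).
= 27 + 12 - 10 = 29

29


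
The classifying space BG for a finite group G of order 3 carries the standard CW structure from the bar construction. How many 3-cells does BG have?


In the bar-construction CW model of BG, the n-cells are indexed by
n-tuples [g_1|...|g_n] of non-identity elements of G (degenerate
simplices with some g_i = e do not contribute cells), so there are
(|G| - 1)^n n-cells.
For dim = 3 with |G| = 3:
cells = (3 - 1)^3 = 2^3 = 8

8


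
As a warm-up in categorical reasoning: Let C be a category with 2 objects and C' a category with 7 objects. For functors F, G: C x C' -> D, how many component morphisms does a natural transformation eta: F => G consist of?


A natural transformation eta: F => G assigns one component morphism per
object of the domain category.
The domain is the product category C x C', so
|Ob(C x C')| = |Ob(C)| * |Ob(C')| = 2 * 7 = 14.
Therefore eta has 14 component morphisms.

14


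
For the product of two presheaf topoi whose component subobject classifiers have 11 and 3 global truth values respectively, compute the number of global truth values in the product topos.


In a product of presheaf topoi E_1 x E_2, the subobject classifier
is Omega = Omega_1 x Omega_2 (componentwise), so
|Omega(top)| = |Omega_1(top_1)| * |Omega_2(top_2)|.
= 11 * 3 = 33.

33


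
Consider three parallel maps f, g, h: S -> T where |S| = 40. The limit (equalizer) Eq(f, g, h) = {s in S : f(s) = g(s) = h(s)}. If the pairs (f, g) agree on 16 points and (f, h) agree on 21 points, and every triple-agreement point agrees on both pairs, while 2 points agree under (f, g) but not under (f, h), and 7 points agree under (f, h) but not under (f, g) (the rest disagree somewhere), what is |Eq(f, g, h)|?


Eq(f, g, h) is the triple-agreement set: points in S where all three
maps take the same value. Using inclusion-exclusion on the pairwise data:
Pair (f, g) agrees on 16 points; pair (f, h) on 21 points.
Points agreeing under (f, g) but not (f, h) = 2; under (f, h) but not (f, g) = 7.
Triple-agreement = agreement-in-(f, g) minus points that agree under (f, g) but not (f, h):
|Eq(f, g, h)| = 16 - 2 = 14
(cross-check via (f, h): 21 - 7 = 14.)

14


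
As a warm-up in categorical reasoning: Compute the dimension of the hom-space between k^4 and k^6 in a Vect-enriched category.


In Vect-enriched categories, Hom(k^n, k^m) is the space of m x n matrices.
dim(Hom(k^4, k^6)) = 6 * 4 = 24

24


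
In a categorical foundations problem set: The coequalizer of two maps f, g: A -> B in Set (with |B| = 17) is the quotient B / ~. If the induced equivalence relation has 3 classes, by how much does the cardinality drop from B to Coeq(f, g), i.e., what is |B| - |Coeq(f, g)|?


The coequalizer Coeq(f, g) = B / ~ has one element per equivalence class.
|B| = 17, |Coeq(f, g)| = 3.
|B| - |Coeq(f, g)| = 17 - 3 = 14.

14


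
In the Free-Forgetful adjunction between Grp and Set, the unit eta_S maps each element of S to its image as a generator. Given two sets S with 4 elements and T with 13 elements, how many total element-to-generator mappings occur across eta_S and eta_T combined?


The unit eta_X: X -> U(F(X)) of the Free-Forgetful adjunction
maps each element of X to a generator of F(X). For X = S + T (disjoint
union in Set), |S + T| = |S| + |T|.
Total mappings = 4 + 13 = 17.

17


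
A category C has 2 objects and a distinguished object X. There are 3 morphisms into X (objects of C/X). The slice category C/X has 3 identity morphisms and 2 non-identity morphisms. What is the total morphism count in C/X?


In the slice category C/X, objects are morphisms to X.
Identity morphisms: 3 (one per object of C/X).
Non-identity morphisms: 2.
Total = 3 + 2 = 5

5


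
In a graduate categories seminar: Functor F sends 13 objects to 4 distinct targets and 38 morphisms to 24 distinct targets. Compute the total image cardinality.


The image of F consists of distinct objects and distinct morphisms.
|Im(F)| on objects = 4
|Im(F)| on morphisms = 24
Total image cardinality = 4 + 24 = 28

28


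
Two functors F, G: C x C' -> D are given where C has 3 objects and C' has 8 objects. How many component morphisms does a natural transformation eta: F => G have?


A natural transformation eta: F => G assigns one component morphism per
object of the domain category.
The domain is the product category C x C', so
|Ob(C x C')| = |Ob(C)| * |Ob(C')| = 3 * 8 = 24.
Therefore eta has 24 component morphisms.

24


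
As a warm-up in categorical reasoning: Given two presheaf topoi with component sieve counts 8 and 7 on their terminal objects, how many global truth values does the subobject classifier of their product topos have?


In a product of presheaf topoi E_1 x E_2, the subobject classifier
is Omega = Omega_1 x Omega_2 (componentwise), so
|Omega(top)| = |Omega_1(top_1)| * |Omega_2(top_2)|.
= 8 * 7 = 56.

56


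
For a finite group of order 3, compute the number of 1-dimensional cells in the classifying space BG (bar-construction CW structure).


In the bar-construction CW model of BG, the n-cells are indexed by
n-tuples [g_1|...|g_n] of non-identity elements of G (degenerate
simplices with some g_i = e do not contribute cells), so there are
(|G| - 1)^n n-cells.
For dim = 1 with |G| = 3:
cells = (3 - 1)^1 = 2^1 = 2

2


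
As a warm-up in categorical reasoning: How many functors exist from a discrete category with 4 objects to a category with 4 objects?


A functor from a discrete category C to D is determined by
where each object maps. Each of the 4 objects of C can map
to any of the 4 objects of D independently.
Number of functors = 4^4 = 256

256


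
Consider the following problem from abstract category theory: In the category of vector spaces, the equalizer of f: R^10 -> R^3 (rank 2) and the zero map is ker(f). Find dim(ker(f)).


The equalizer of f and the zero map is ker(f).
By the rank-nullity theorem: dim(ker(f)) = dim(domain) - rank(f).
dim(ker(f)) = 10 - 2 = 8

8


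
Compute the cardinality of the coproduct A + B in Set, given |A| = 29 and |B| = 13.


In Set, the coproduct A + B is the disjoint union.
|A + B| = |A| + |B| = 29 + 13 = 42

42


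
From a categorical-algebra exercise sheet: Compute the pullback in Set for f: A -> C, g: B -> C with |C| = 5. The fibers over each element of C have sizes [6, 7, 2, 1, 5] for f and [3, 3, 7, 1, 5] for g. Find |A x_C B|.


The pullback A x_C B consists of pairs (a, b) with f(a) = g(b).
For each element c in C, the fiber product has |f^-1(c)| * |g^-1(c)| elements.
Summing over C: 6 * 3 + 7 * 3 + 2 * 7 + 1 * 1 + 5 * 5
= 18 + 21 + 14 + 1 + 25 = 79

79


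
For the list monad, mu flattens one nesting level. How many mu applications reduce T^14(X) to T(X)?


Each application of mu: T^2 -> T removes one layer of nesting.
Starting at depth 14 (i.e., T^14(X)), we need to reach T(X).
Number of mu applications = 14 - 1 = 13

13


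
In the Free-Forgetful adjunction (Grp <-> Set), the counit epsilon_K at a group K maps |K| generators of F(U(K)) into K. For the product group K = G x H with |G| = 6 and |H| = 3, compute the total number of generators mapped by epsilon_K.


The counit epsilon_K: F(U(K)) -> K of the Free-Forgetful adjunction
maps |K| generators of F(U(K)) into K. For K = G x H (the product group),
|G x H| = |G| * |H|.
Total generators mapped = 6 * 3 = 18.

18


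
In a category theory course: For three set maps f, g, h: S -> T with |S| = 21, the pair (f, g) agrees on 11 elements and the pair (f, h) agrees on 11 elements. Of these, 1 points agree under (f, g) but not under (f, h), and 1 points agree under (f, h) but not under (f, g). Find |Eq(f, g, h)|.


Eq(f, g, h) is the triple-agreement set: points in S where all three
maps take the same value. Using inclusion-exclusion on the pairwise data:
Pair (f, g) agrees on 11 points; pair (f, h) on 11 points.
Points agreeing under (f, g) but not (f, h) = 1; under (f, h) but not (f, g) = 1.
Triple-agreement = agreement-in-(f, g) minus points that agree under (f, g) but not (f, h):
|Eq(f, g, h)| = 11 - 1 = 10
(cross-check via (f, h): 11 - 1 = 10.)

10


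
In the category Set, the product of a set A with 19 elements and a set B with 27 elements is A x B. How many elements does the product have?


In Set, the product A x B is the Cartesian product.
By the universal property, |A x B| = |A| * |B|.
|A x B| = 19 * 27 = 513

513


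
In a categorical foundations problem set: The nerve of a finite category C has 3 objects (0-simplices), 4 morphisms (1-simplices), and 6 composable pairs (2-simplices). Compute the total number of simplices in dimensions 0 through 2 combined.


The 2-skeleton of the nerve N(C) consists of simplices in dimensions 0, 1, 2:
  |N(C)_0| = 3 (objects)
  |N(C)_1| = 4 (morphisms)
  |N(C)_2| = 6 (composable pairs)
Total = 3 + 4 + 6 = 13

13


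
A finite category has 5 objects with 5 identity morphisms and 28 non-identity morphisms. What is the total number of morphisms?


Each object has an identity morphism, giving 5 identities.
Adding the 28 non-identity morphisms:
Total = 5 + 28 = 33

33


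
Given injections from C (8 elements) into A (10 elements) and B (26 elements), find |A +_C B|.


The pushout A +_C B identifies the images of C in A and B.
|A +_C B| = |A| + |B| - |C| (for injections).
= 10 + 26 - 8 = 28

28


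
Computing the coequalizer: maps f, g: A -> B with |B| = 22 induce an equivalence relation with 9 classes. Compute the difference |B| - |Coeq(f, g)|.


The coequalizer Coeq(f, g) = B / ~ has one element per equivalence class.
|B| = 22, |Coeq(f, g)| = 9.
|B| - |Coeq(f, g)| = 22 - 9 = 13.

13


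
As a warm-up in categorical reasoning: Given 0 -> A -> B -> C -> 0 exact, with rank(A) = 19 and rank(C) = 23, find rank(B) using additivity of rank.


For a short exact sequence 0 -> A -> B -> C -> 0,
rank is additive: rank(B) = rank(A) + rank(C).
rank(B) = 19 + 23 = 42

42


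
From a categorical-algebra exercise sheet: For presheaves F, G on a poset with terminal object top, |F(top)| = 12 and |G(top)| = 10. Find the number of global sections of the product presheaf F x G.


Global sections of a presheaf on a poset with terminal top satisfy
Gamma(H) ~ H(top). Presheaves admit pointwise products, so
(F x G)(top) = F(top) x G(top) (Cartesian product).
|Gamma(F x G)| = |F(top)| * |G(top)| = 12 * 10 = 120.

120


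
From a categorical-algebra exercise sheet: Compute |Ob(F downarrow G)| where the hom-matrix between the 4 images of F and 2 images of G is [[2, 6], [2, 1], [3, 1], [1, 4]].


Objects of (F downarrow G) are triples (a, b, h: F(a)->G(b)).
The count equals the sum of all entries in the hom-matrix.
sum(row 0) = 8
sum(row 1) = 3
sum(row 2) = 4
sum(row 3) = 5
Grand total = 20

20


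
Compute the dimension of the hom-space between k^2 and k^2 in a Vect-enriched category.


In Vect-enriched categories, Hom(k^n, k^m) is the space of m x n matrices.
dim(Hom(k^2, k^2)) = 2 * 2 = 4

4


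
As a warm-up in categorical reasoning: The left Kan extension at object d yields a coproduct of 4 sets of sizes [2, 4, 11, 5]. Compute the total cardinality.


Pointwise, the left Kan extension (Lan_F H)(d) is the colimit, indexed
by the comma category (F downarrow d), of H composed with the
projection (F downarrow d) -> C. Here that colimit is given
as a coproduct (disjoint union) of sets, so its cardinality is the
sum of the sizes of the summands.
Coproduct of sets with sizes: 2 + 4 + 11 + 5
= 22

22


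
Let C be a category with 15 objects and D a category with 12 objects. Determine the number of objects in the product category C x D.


The product category C x D has objects that are pairs (c, d).
Number of pairs = |Ob(C)| * |Ob(D)| = 15 * 12 = 180

180


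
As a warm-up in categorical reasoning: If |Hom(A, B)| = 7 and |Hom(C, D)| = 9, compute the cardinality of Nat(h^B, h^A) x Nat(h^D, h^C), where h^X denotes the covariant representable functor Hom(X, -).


By the Yoneda lemma, Nat(h^B, h^A) is isomorphic to Hom(A, B),
so |Nat(h^B, h^A)| = |Hom(A, B)| and |Nat(h^D, h^C)| = |Hom(C, D)|.
|Hom(A, B)| = 7, |Hom(C, D)| = 9.
|Nat(h^B, h^A) x Nat(h^D, h^C)| = 7 * 9 = 63

63
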